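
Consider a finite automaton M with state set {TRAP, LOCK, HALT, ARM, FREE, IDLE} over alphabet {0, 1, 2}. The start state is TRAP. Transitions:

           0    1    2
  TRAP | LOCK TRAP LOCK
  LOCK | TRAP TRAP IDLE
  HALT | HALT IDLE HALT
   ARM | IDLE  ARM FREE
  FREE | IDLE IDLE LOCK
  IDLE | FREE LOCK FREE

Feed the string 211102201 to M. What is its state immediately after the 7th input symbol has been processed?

start at TRAP
read '2': TRAP → LOCK
read '1': LOCK → TRAP
read '1': TRAP → TRAP
read '1': TRAP → TRAP
read '0': TRAP → LOCK
read '2': LOCK → IDLE
read '2': IDLE → FREE
After 7 symbols: FREE.

FREE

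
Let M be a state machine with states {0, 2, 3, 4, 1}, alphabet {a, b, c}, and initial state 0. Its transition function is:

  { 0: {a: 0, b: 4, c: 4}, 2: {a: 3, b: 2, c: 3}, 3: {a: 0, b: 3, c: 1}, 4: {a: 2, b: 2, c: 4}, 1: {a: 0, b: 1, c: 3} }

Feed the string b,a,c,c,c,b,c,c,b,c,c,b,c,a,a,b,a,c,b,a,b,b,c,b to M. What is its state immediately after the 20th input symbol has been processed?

0

0 → 4 → 2 → 3 → 1 → 3 → 3 → 1 → 3 → 3 → 1 → 3 → 3 → 1 → 0 → 0 → 4 → 2 → 3 → 3 → 0
After 20 symbols: 0.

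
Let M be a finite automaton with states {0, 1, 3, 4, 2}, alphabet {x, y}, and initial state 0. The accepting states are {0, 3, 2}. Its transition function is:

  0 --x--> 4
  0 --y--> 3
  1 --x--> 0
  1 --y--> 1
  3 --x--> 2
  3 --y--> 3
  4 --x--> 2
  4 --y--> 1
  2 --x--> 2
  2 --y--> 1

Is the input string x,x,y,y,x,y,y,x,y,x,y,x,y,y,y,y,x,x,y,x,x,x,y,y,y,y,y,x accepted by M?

0 → 4 → 2 → 1 → 1 → 0 → 3 → 3 → 2 → 1 → 0 → 3 → 2 → 1 → 1 → 1 → 1 → 0 → 4 → 1 → 0 → 4 → 2 → 1 → 1 → 1 → 1 → 1 → 0
End state 0 is accepting.

Yes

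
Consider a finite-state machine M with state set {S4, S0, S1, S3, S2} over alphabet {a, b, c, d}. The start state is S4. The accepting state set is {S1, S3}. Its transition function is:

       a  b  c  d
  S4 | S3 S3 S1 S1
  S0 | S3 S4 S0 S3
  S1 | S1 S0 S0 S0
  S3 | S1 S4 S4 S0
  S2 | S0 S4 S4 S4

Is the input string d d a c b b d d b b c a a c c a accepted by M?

Yes

start at S4
read 'd': S4 → S1
read 'd': S1 → S0
read 'a': S0 → S3
read 'c': S3 → S4
read 'b': S4 → S3
read 'b': S3 → S4
read 'd': S4 → S1
read 'd': S1 → S0
read 'b': S0 → S4
read 'b': S4 → S3
read 'c': S3 → S4
read 'a': S4 → S3
read 'a': S3 → S1
read 'c': S1 → S0
read 'c': S0 → S0
read 'a': S0 → S3
End state S3 is accepting.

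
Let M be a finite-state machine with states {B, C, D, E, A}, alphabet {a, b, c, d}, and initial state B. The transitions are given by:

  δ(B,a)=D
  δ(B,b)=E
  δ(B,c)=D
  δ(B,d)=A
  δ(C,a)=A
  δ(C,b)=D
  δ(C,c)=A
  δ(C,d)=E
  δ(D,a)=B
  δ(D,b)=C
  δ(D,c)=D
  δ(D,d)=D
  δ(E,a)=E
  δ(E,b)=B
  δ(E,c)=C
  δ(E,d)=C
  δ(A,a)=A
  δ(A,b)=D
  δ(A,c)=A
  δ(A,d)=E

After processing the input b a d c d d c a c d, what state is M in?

E

start at B
read 'b': B → E
read 'a': E → E
read 'd': E → C
read 'c': C → A
read 'd': A → E
read 'd': E → C
read 'c': C → A
read 'a': A → A
read 'c': A → A
read 'd': A → E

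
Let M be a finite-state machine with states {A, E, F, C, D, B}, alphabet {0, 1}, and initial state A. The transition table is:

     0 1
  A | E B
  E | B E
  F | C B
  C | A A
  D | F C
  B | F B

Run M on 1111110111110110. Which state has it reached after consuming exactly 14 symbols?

Trace: A -1-> B -1-> B -1-> B -1-> B -1-> B -1-> B -0-> F -1-> B -1-> B -1-> B -1-> B -1-> B -0-> F -1-> B
After 14 symbols: B.

B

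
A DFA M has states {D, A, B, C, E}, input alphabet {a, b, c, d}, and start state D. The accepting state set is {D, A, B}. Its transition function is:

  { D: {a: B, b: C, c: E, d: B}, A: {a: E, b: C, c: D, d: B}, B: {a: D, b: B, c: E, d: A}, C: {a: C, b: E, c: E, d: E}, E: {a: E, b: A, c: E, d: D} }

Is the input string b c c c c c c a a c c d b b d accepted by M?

start at D
read 'b': D → C
read 'c': C → E
read 'c': E → E
read 'c': E → E
read 'c': E → E
read 'c': E → E
read 'c': E → E
read 'a': E → E
read 'a': E → E
read 'c': E → E
read 'c': E → E
read 'd': E → D
read 'b': D → C
read 'b': C → E
read 'd': E → D
End state D is accepting.

Yes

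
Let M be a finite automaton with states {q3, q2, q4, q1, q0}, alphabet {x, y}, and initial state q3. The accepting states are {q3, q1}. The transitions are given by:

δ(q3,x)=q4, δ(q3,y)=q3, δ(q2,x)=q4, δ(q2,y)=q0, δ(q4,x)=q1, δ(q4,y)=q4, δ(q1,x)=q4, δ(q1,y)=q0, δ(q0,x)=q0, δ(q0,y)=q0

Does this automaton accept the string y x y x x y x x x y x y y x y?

No

start at q3
read 'y': q3 → q3
read 'x': q3 → q4
read 'y': q4 → q4
read 'x': q4 → q1
read 'x': q1 → q4
read 'y': q4 → q4
read 'x': q4 → q1
read 'x': q1 → q4
read 'x': q4 → q1
read 'y': q1 → q0
read 'x': q0 → q0
read 'y': q0 → q0
read 'y': q0 → q0
read 'x': q0 → q0
read 'y': q0 → q0
End state q0 is not accepting.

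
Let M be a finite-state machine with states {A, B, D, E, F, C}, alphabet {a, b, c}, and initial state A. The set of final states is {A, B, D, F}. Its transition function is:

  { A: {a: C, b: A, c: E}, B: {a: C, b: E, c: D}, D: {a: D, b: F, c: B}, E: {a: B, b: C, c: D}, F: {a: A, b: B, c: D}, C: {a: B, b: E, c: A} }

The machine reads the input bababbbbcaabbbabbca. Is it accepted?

No

A → A → C → E → B → E → C → E → C → A → C → B → E → C → E → B → E → C → A → C
End state C is not accepting.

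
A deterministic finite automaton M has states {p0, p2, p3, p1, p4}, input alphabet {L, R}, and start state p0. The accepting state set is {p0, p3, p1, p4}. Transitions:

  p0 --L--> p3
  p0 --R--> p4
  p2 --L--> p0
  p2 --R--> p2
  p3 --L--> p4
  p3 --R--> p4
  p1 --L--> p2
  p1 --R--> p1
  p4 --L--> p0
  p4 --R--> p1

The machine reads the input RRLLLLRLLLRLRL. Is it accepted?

start at p0
read 'R': p0 → p4
read 'R': p4 → p1
read 'L': p1 → p2
read 'L': p2 → p0
read 'L': p0 → p3
read 'L': p3 → p4
read 'R': p4 → p1
read 'L': p1 → p2
read 'L': p2 → p0
read 'L': p0 → p3
read 'R': p3 → p4
read 'L': p4 → p0
read 'R': p0 → p4
read 'L': p4 → p0
End state p0 is accepting.

Yes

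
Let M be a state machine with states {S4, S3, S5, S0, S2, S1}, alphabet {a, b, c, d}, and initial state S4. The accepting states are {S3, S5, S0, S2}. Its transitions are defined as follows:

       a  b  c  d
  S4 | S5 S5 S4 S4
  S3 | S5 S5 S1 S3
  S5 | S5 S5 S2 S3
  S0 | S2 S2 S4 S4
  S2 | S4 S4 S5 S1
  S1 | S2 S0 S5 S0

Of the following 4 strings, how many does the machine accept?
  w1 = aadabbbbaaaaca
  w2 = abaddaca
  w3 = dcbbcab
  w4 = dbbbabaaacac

1

w1:
  start at S4
  read 'a': S4 → S5
  read 'a': S5 → S5
  read 'd': S5 → S3
  read 'a': S3 → S5
  read 'b': S5 → S5
  read 'b': S5 → S5
  read 'b': S5 → S5
  read 'b': S5 → S5
  read 'a': S5 → S5
  read 'a': S5 → S5
  read 'a': S5 → S5
  read 'a': S5 → S5
  read 'c': S5 → S2
  read 'a': S2 → S4
  end S4, rejected
w2:
  start at S4
  read 'a': S4 → S5
  read 'b': S5 → S5
  read 'a': S5 → S5
  read 'd': S5 → S3
  read 'd': S3 → S3
  read 'a': S3 → S5
  read 'c': S5 → S2
  read 'a': S2 → S4
  end S4, rejected
w3:
  start at S4
  read 'd': S4 → S4
  read 'c': S4 → S4
  read 'b': S4 → S5
  read 'b': S5 → S5
  read 'c': S5 → S2
  read 'a': S2 → S4
  read 'b': S4 → S5
  end S5, accepted
w4:
  start at S4
  read 'd': S4 → S4
  read 'b': S4 → S5
  read 'b': S5 → S5
  read 'b': S5 → S5
  read 'a': S5 → S5
  read 'b': S5 → S5
  read 'a': S5 → S5
  read 'a': S5 → S5
  read 'a': S5 → S5
  read 'c': S5 → S2
  read 'a': S2 → S4
  read 'c': S4 → S4
  end S4, rejected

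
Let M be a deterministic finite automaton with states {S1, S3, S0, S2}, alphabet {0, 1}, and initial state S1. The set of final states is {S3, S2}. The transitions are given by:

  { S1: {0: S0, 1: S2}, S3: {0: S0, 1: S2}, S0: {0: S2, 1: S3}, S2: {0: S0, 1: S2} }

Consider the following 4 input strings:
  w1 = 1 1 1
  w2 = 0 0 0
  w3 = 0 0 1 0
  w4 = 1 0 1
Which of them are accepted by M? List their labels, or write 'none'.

w1, w4

w1: S1 → S2 → S2 → S2  → end S2, accepted
w2: S1 → S0 → S2 → S0  → end S0, rejected
w3: S1 → S0 → S2 → S2 → S0  → end S0, rejected
w4: S1 → S2 → S0 → S3  → end S3, accepted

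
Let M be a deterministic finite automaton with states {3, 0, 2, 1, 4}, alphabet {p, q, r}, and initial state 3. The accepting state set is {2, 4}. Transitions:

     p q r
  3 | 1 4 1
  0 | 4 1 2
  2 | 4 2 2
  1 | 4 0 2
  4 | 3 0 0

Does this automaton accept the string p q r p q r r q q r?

Trace: 3 -p-> 1 -q-> 0 -r-> 2 -p-> 4 -q-> 0 -r-> 2 -r-> 2 -q-> 2 -q-> 2 -r-> 2
End state 2 is accepting.

Yes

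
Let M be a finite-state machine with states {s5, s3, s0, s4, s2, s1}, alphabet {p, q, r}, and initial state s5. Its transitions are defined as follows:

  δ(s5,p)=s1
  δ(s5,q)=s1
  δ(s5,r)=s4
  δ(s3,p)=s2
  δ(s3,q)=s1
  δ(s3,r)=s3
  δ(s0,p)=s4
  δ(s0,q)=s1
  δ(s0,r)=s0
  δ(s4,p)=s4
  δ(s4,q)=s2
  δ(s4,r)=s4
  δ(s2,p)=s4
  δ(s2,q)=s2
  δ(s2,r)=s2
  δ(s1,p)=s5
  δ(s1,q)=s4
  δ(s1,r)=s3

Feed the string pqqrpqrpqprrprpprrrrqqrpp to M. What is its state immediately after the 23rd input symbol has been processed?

s2

s5 → s1 → s4 → s2 → s2 → s4 → s2 → s2 → s4 → s2 → s4 → s4 → s4 → s4 → s4 → s4 → s4 → s4 → s4 → s4 → s4 → s2 → s2 → s2
After 23 symbols: s2.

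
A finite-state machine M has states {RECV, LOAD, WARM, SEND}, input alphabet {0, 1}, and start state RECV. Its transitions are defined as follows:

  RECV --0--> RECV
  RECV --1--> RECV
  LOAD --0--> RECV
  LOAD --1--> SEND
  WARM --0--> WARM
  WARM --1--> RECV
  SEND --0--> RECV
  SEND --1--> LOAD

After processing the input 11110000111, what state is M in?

start at RECV
read '1': RECV → RECV
read '1': RECV → RECV
read '1': RECV → RECV
read '1': RECV → RECV
read '0': RECV → RECV
read '0': RECV → RECV
read '0': RECV → RECV
read '0': RECV → RECV
read '1': RECV → RECV
read '1': RECV → RECV
read '1': RECV → RECV

RECV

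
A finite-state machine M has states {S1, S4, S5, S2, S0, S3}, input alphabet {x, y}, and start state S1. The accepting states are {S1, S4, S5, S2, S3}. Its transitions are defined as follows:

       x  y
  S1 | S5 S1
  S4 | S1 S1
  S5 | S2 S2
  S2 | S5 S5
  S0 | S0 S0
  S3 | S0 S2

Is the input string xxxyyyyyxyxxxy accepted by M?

Trace: S1 -x-> S5 -x-> S2 -x-> S5 -y-> S2 -y-> S5 -y-> S2 -y-> S5 -y-> S2 -x-> S5 -y-> S2 -x-> S5 -x-> S2 -x-> S5 -y-> S2
End state S2 is accepting.

Yes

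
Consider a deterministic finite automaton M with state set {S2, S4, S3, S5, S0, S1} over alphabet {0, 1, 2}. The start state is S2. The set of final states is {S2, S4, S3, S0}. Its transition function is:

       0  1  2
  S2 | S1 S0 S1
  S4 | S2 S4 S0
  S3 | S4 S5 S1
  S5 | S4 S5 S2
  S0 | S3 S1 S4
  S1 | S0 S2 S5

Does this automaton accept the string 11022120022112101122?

No

Trace: S2 -1-> S0 -1-> S1 -0-> S0 -2-> S4 -2-> S0 -1-> S1 -2-> S5 -0-> S4 -0-> S2 -2-> S1 -2-> S5 -1-> S5 -1-> S5 -2-> S2 -1-> S0 -0-> S3 -1-> S5 -1-> S5 -2-> S2 -2-> S1
End state S1 is not accepting.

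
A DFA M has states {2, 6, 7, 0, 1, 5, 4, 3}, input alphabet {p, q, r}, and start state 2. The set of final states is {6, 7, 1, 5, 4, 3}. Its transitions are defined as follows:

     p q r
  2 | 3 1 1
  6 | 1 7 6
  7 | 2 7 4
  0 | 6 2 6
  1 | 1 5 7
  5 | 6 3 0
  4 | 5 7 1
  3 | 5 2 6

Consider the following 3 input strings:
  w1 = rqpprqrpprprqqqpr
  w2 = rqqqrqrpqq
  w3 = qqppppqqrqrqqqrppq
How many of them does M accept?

w1:
  start at 2
  read 'r': 2 → 1
  read 'q': 1 → 5
  read 'p': 5 → 6
  read 'p': 6 → 1
  read 'r': 1 → 7
  read 'q': 7 → 7
  read 'r': 7 → 4
  read 'p': 4 → 5
  read 'p': 5 → 6
  read 'r': 6 → 6
  read 'p': 6 → 1
  read 'r': 1 → 7
  read 'q': 7 → 7
  read 'q': 7 → 7
  read 'q': 7 → 7
  read 'p': 7 → 2
  read 'r': 2 → 1
  end 1, accepted
w2:
  start at 2
  read 'r': 2 → 1
  read 'q': 1 → 5
  read 'q': 5 → 3
  read 'q': 3 → 2
  read 'r': 2 → 1
  read 'q': 1 → 5
  read 'r': 5 → 0
  read 'p': 0 → 6
  read 'q': 6 → 7
  read 'q': 7 → 7
  end 7, accepted
w3:
  start at 2
  read 'q': 2 → 1
  read 'q': 1 → 5
  read 'p': 5 → 6
  read 'p': 6 → 1
  read 'p': 1 → 1
  read 'p': 1 → 1
  read 'q': 1 → 5
  read 'q': 5 → 3
  read 'r': 3 → 6
  read 'q': 6 → 7
  read 'r': 7 → 4
  read 'q': 4 → 7
  read 'q': 7 → 7
  read 'q': 7 → 7
  read 'r': 7 → 4
  read 'p': 4 → 5
  read 'p': 5 → 6
  read 'q': 6 → 7
  end 7, accepted

3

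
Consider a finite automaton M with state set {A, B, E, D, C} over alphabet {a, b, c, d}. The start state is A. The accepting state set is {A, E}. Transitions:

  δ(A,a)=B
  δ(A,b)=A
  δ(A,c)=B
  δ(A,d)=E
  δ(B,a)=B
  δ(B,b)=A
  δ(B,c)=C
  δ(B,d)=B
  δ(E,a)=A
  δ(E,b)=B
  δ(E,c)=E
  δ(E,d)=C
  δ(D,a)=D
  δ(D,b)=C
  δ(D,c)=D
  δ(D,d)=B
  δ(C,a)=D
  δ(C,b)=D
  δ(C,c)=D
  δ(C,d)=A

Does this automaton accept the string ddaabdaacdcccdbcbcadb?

Yes

A → E → C → D → D → C → A → B → B → C → A → B → C → D → B → A → B → A → B → B → B → A
End state A is accepting.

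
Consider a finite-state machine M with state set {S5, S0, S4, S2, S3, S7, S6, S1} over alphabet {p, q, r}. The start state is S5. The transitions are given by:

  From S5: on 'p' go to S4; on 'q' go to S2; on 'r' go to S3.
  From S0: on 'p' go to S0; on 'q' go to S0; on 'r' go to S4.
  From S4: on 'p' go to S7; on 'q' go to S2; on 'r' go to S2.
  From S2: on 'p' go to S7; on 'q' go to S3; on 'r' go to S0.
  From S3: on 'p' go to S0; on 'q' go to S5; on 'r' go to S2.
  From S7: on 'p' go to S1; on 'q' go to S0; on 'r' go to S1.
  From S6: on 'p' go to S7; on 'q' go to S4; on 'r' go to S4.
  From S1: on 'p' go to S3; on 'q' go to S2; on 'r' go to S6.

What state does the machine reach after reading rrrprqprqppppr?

S5 → S3 → S2 → S0 → S0 → S4 → S2 → S7 → S1 → S2 → S7 → S1 → S3 → S0 → S4

S4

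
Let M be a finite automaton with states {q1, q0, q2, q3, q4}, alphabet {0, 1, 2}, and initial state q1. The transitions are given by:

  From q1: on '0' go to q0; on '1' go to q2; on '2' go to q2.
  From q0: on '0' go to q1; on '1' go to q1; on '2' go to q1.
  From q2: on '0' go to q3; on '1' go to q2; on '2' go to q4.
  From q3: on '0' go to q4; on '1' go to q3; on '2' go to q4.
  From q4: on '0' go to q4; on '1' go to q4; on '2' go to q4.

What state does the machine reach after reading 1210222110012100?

q4

Trace: q1 -1-> q2 -2-> q4 -1-> q4 -0-> q4 -2-> q4 -2-> q4 -2-> q4 -1-> q4 -1-> q4 -0-> q4 -0-> q4 -1-> q4 -2-> q4 -1-> q4 -0-> q4 -0-> q4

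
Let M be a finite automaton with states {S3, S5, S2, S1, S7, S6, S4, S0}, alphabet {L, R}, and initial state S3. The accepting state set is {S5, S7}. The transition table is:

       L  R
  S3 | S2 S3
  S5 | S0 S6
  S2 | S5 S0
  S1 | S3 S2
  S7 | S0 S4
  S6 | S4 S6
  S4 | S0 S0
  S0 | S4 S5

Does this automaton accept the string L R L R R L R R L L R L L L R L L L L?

No

start at S3
read 'L': S3 → S2
read 'R': S2 → S0
read 'L': S0 → S4
read 'R': S4 → S0
read 'R': S0 → S5
read 'L': S5 → S0
read 'R': S0 → S5
read 'R': S5 → S6
read 'L': S6 → S4
read 'L': S4 → S0
read 'R': S0 → S5
read 'L': S5 → S0
read 'L': S0 → S4
read 'L': S4 → S0
read 'R': S0 → S5
read 'L': S5 → S0
read 'L': S0 → S4
read 'L': S4 → S0
read 'L': S0 → S4
End state S4 is not accepting.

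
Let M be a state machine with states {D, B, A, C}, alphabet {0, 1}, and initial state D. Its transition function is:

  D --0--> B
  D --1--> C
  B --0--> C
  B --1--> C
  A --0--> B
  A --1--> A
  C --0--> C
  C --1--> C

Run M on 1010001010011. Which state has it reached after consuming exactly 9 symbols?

D → C → C → C → C → C → C → C → C → C
After 9 symbols: C.

C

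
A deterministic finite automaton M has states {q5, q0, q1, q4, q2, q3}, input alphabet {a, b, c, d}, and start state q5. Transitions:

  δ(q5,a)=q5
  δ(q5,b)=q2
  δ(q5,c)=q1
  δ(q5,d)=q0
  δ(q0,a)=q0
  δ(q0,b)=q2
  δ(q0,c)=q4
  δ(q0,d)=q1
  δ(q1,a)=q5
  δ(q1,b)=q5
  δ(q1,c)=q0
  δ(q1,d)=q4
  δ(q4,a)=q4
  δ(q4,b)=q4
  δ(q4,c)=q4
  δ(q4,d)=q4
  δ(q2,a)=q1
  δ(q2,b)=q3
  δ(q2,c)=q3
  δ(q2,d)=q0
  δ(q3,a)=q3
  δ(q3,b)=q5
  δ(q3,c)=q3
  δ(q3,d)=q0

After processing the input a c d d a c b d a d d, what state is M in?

q4

q5 → q5 → q1 → q4 → q4 → q4 → q4 → q4 → q4 → q4 → q4 → q4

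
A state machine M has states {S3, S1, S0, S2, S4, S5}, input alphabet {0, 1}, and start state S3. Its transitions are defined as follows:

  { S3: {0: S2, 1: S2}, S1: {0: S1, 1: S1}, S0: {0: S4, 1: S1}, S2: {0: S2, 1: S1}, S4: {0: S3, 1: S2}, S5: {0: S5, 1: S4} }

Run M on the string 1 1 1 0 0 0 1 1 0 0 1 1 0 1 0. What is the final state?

S1

S3 → S2 → S1 → S1 → S1 → S1 → S1 → S1 → S1 → S1 → S1 → S1 → S1 → S1 → S1 → S1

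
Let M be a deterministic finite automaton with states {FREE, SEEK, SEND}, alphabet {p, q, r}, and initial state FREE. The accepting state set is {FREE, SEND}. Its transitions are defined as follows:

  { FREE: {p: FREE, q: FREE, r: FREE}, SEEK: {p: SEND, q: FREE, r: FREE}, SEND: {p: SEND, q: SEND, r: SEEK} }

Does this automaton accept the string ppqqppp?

Yes

start at FREE
read 'p': FREE → FREE
read 'p': FREE → FREE
read 'q': FREE → FREE
read 'q': FREE → FREE
read 'p': FREE → FREE
read 'p': FREE → FREE
read 'p': FREE → FREE
End state FREE is accepting.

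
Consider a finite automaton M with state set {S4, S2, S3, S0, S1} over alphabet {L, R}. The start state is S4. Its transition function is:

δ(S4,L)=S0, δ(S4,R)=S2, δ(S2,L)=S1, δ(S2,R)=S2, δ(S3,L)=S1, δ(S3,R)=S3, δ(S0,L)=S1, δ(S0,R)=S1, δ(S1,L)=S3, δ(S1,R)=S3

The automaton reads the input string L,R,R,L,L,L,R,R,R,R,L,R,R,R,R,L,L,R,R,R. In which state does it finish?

S3

S4 → S0 → S1 → S3 → S1 → S3 → S1 → S3 → S3 → S3 → S3 → S1 → S3 → S3 → S3 → S3 → S1 → S3 → S3 → S3 → S3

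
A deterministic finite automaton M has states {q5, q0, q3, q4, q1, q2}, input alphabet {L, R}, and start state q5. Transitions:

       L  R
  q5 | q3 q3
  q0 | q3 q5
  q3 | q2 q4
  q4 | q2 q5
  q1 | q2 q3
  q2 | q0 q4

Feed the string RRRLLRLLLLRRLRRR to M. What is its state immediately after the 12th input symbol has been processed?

q5

q5 → q3 → q4 → q5 → q3 → q2 → q4 → q2 → q0 → q3 → q2 → q4 → q5
After 12 symbols: q5.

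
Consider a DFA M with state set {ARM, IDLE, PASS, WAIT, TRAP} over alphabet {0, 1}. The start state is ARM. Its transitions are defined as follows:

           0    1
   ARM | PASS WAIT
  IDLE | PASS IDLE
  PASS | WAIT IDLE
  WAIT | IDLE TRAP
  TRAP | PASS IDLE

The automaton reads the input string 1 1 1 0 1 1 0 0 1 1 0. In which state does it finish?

start at ARM
read '1': ARM → WAIT
read '1': WAIT → TRAP
read '1': TRAP → IDLE
read '0': IDLE → PASS
read '1': PASS → IDLE
read '1': IDLE → IDLE
read '0': IDLE → PASS
read '0': PASS → WAIT
read '1': WAIT → TRAP
read '1': TRAP → IDLE
read '0': IDLE → PASS

PASS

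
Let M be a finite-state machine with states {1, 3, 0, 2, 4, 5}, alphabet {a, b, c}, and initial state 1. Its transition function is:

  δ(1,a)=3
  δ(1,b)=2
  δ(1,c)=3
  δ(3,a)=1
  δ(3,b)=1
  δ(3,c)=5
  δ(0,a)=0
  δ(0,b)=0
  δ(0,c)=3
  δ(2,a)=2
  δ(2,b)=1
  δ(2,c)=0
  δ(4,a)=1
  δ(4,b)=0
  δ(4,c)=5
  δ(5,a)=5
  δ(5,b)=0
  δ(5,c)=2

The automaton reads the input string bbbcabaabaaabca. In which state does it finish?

1

Trace: 1 -b-> 2 -b-> 1 -b-> 2 -c-> 0 -a-> 0 -b-> 0 -a-> 0 -a-> 0 -b-> 0 -a-> 0 -a-> 0 -a-> 0 -b-> 0 -c-> 3 -a-> 1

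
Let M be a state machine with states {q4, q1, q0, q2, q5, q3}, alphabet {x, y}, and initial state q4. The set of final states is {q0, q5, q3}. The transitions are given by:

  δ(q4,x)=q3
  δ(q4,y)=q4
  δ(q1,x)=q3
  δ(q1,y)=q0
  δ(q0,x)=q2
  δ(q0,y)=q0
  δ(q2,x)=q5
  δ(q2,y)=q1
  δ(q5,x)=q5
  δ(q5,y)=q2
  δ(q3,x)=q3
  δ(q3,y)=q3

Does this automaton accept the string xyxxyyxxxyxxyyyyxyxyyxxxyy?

Yes

q4 → q3 → q3 → q3 → q3 → q3 → q3 → q3 → q3 → q3 → q3 → q3 → q3 → q3 → q3 → q3 → q3 → q3 → q3 → q3 → q3 → q3 → q3 → q3 → q3 → q3 → q3
End state q3 is accepting.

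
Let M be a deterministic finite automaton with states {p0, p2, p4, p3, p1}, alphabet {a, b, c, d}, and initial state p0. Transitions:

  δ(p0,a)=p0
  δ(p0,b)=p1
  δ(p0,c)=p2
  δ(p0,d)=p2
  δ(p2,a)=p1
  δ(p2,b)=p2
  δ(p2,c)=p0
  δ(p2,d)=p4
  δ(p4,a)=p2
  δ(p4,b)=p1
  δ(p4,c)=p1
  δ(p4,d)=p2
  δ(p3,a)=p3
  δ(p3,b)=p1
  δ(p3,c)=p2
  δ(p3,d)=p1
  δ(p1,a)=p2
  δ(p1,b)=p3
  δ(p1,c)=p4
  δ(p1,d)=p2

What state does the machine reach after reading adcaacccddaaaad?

start at p0
read 'a': p0 → p0
read 'd': p0 → p2
read 'c': p2 → p0
read 'a': p0 → p0
read 'a': p0 → p0
read 'c': p0 → p2
read 'c': p2 → p0
read 'c': p0 → p2
read 'd': p2 → p4
read 'd': p4 → p2
read 'a': p2 → p1
read 'a': p1 → p2
read 'a': p2 → p1
read 'a': p1 → p2
read 'd': p2 → p4

p4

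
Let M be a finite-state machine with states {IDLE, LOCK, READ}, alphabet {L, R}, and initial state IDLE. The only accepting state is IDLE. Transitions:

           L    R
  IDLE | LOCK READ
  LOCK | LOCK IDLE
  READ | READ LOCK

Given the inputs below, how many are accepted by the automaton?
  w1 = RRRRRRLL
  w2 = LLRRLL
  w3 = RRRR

0

w1: IDLE → READ → LOCK → IDLE → READ → LOCK → IDLE → LOCK → LOCK  → end LOCK, rejected
w2: IDLE → LOCK → LOCK → IDLE → READ → READ → READ  → end READ, rejected
w3: IDLE → READ → LOCK → IDLE → READ  → end READ, rejected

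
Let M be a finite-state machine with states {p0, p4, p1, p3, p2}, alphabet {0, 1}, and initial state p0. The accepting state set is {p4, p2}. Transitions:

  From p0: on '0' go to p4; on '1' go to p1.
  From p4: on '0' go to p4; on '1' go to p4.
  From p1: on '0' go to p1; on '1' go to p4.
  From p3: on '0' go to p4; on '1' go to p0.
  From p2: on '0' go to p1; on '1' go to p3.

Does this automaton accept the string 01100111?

Yes

p0 → p4 → p4 → p4 → p4 → p4 → p4 → p4 → p4
End state p4 is accepting.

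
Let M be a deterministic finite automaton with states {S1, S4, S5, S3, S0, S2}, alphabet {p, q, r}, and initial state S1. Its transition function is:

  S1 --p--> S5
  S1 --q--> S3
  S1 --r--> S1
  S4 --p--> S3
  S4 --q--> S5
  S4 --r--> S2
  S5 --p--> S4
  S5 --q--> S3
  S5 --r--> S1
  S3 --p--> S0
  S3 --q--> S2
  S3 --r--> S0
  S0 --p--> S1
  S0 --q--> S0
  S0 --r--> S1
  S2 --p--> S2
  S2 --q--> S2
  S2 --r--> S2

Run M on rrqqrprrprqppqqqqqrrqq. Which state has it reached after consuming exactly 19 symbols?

S2

Trace: S1 -r-> S1 -r-> S1 -q-> S3 -q-> S2 -r-> S2 -p-> S2 -r-> S2 -r-> S2 -p-> S2 -r-> S2 -q-> S2 -p-> S2 -p-> S2 -q-> S2 -q-> S2 -q-> S2 -q-> S2 -q-> S2 -r-> S2
After 19 symbols: S2.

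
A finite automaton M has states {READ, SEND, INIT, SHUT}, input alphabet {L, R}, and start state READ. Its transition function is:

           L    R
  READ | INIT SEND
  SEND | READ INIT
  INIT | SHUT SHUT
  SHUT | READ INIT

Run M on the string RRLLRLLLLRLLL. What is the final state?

SHUT

READ → SEND → INIT → SHUT → READ → SEND → READ → INIT → SHUT → READ → SEND → READ → INIT → SHUT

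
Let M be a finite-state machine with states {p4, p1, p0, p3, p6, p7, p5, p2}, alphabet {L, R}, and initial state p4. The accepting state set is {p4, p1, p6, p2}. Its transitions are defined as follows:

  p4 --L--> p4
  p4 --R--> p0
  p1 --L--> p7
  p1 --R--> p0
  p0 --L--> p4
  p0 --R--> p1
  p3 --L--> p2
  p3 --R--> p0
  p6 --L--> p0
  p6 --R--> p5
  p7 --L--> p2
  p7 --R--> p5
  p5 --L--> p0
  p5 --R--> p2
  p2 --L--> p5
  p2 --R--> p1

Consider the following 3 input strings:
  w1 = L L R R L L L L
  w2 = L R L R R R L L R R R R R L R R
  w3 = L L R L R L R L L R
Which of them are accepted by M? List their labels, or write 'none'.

w2

w1: Trace: p4 -L-> p4 -L-> p4 -R-> p0 -R-> p1 -L-> p7 -L-> p2 -L-> p5 -L-> p0  → end p0, rejected
w2: Trace: p4 -L-> p4 -R-> p0 -L-> p4 -R-> p0 -R-> p1 -R-> p0 -L-> p4 -L-> p4 -R-> p0 -R-> p1 -R-> p0 -R-> p1 -R-> p0 -L-> p4 -R-> p0 -R-> p1  → end p1, accepted
w3: Trace: p4 -L-> p4 -L-> p4 -R-> p0 -L-> p4 -R-> p0 -L-> p4 -R-> p0 -L-> p4 -L-> p4 -R-> p0  → end p0, rejected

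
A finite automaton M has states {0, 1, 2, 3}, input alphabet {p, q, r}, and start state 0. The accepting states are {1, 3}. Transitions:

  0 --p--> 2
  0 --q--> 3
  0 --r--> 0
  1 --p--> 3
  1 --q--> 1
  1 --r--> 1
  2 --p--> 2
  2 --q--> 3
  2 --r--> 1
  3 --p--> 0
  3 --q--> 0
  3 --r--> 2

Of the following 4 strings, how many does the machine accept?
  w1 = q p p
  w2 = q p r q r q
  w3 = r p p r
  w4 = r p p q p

w1:
  start at 0
  read 'q': 0 → 3
  read 'p': 3 → 0
  read 'p': 0 → 2
  end 2, rejected
w2:
  start at 0
  read 'q': 0 → 3
  read 'p': 3 → 0
  read 'r': 0 → 0
  read 'q': 0 → 3
  read 'r': 3 → 2
  read 'q': 2 → 3
  end 3, accepted
w3:
  start at 0
  read 'r': 0 → 0
  read 'p': 0 → 2
  read 'p': 2 → 2
  read 'r': 2 → 1
  end 1, accepted
w4:
  start at 0
  read 'r': 0 → 0
  read 'p': 0 → 2
  read 'p': 2 → 2
  read 'q': 2 → 3
  read 'p': 3 → 0
  end 0, rejected

2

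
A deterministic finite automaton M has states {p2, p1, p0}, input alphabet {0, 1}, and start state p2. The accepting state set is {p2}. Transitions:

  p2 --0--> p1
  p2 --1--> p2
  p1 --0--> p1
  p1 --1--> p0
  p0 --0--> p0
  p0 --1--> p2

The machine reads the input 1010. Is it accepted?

No

p2 → p2 → p1 → p0 → p0
End state p0 is not accepting.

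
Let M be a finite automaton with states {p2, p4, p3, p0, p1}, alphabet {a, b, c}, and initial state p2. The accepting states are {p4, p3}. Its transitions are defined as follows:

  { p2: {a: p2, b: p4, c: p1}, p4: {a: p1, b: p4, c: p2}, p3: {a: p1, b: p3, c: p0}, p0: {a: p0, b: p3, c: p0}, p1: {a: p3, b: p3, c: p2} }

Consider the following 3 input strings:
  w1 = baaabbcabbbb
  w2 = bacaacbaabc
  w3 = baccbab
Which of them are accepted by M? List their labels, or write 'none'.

w1, w3

w1: Trace: p2 -b-> p4 -a-> p1 -a-> p3 -a-> p1 -b-> p3 -b-> p3 -c-> p0 -a-> p0 -b-> p3 -b-> p3 -b-> p3 -b-> p3  → end p3, accepted
w2: Trace: p2 -b-> p4 -a-> p1 -c-> p2 -a-> p2 -a-> p2 -c-> p1 -b-> p3 -a-> p1 -a-> p3 -b-> p3 -c-> p0  → end p0, rejected
w3: Trace: p2 -b-> p4 -a-> p1 -c-> p2 -c-> p1 -b-> p3 -a-> p1 -b-> p3  → end p3, accepted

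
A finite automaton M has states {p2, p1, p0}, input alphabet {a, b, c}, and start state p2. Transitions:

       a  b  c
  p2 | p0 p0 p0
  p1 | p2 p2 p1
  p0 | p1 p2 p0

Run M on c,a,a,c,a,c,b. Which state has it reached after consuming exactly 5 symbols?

p1

start at p2
read 'c': p2 → p0
read 'a': p0 → p1
read 'a': p1 → p2
read 'c': p2 → p0
read 'a': p0 → p1
After 5 symbols: p1.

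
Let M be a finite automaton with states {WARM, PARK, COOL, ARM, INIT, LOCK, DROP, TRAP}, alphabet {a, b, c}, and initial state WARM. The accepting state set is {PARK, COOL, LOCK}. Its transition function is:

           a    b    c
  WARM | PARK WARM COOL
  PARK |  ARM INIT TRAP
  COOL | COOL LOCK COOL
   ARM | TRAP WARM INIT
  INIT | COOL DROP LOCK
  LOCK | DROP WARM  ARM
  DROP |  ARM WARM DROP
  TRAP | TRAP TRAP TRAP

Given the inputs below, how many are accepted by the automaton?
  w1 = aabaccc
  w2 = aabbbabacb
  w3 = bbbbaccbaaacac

1

w1: Trace: WARM -a-> PARK -a-> ARM -b-> WARM -a-> PARK -c-> TRAP -c-> TRAP -c-> TRAP  → end TRAP, rejected
w2: Trace: WARM -a-> PARK -a-> ARM -b-> WARM -b-> WARM -b-> WARM -a-> PARK -b-> INIT -a-> COOL -c-> COOL -b-> LOCK  → end LOCK, accepted
w3: Trace: WARM -b-> WARM -b-> WARM -b-> WARM -b-> WARM -a-> PARK -c-> TRAP -c-> TRAP -b-> TRAP -a-> TRAP -a-> TRAP -a-> TRAP -c-> TRAP -a-> TRAP -c-> TRAP  → end TRAP, rejected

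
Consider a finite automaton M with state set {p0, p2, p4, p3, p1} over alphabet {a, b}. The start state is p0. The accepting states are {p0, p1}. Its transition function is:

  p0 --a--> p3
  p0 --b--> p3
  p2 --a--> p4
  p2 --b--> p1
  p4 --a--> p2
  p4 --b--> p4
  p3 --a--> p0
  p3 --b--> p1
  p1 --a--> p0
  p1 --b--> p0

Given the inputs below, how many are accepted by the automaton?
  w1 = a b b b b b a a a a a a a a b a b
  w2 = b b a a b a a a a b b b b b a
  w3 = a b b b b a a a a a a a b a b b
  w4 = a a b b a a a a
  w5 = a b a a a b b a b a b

1

w1:
  start at p0
  read 'a': p0 → p3
  read 'b': p3 → p1
  read 'b': p1 → p0
  read 'b': p0 → p3
  read 'b': p3 → p1
  read 'b': p1 → p0
  read 'a': p0 → p3
  read 'a': p3 → p0
  read 'a': p0 → p3
  read 'a': p3 → p0
  read 'a': p0 → p3
  read 'a': p3 → p0
  read 'a': p0 → p3
  read 'a': p3 → p0
  read 'b': p0 → p3
  read 'a': p3 → p0
  read 'b': p0 → p3
  end p3, rejected
w2:
  start at p0
  read 'b': p0 → p3
  read 'b': p3 → p1
  read 'a': p1 → p0
  read 'a': p0 → p3
  read 'b': p3 → p1
  read 'a': p1 → p0
  read 'a': p0 → p3
  read 'a': p3 → p0
  read 'a': p0 → p3
  read 'b': p3 → p1
  read 'b': p1 → p0
  read 'b': p0 → p3
  read 'b': p3 → p1
  read 'b': p1 → p0
  read 'a': p0 → p3
  end p3, rejected
w3:
  start at p0
  read 'a': p0 → p3
  read 'b': p3 → p1
  read 'b': p1 → p0
  read 'b': p0 → p3
  read 'b': p3 → p1
  read 'a': p1 → p0
  read 'a': p0 → p3
  read 'a': p3 → p0
  read 'a': p0 → p3
  read 'a': p3 → p0
  read 'a': p0 → p3
  read 'a': p3 → p0
  read 'b': p0 → p3
  read 'a': p3 → p0
  read 'b': p0 → p3
  read 'b': p3 → p1
  end p1, accepted
w4:
  start at p0
  read 'a': p0 → p3
  read 'a': p3 → p0
  read 'b': p0 → p3
  read 'b': p3 → p1
  read 'a': p1 → p0
  read 'a': p0 → p3
  read 'a': p3 → p0
  read 'a': p0 → p3
  end p3, rejected
w5:
  start at p0
  read 'a': p0 → p3
  read 'b': p3 → p1
  read 'a': p1 → p0
  read 'a': p0 → p3
  read 'a': p3 → p0
  read 'b': p0 → p3
  read 'b': p3 → p1
  read 'a': p1 → p0
  read 'b': p0 → p3
  read 'a': p3 → p0
  read 'b': p0 → p3
  end p3, rejected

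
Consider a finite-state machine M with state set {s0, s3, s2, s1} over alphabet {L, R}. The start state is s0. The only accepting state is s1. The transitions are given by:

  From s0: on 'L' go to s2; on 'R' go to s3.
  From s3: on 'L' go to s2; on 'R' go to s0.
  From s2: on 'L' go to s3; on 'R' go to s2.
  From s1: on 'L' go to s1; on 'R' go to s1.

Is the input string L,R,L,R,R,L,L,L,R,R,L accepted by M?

Trace: s0 -L-> s2 -R-> s2 -L-> s3 -R-> s0 -R-> s3 -L-> s2 -L-> s3 -L-> s2 -R-> s2 -R-> s2 -L-> s3
End state s3 is not accepting.

No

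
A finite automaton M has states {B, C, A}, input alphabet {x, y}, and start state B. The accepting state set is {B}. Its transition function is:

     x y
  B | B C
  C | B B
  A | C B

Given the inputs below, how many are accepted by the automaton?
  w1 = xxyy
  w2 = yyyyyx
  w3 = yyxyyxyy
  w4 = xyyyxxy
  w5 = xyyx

4

w1: B → B → B → C → B  → end B, accepted
w2: B → C → B → C → B → C → B  → end B, accepted
w3: B → C → B → B → C → B → B → C → B  → end B, accepted
w4: B → B → C → B → C → B → B → C  → end C, rejected
w5: B → B → C → B → B  → end B, accepted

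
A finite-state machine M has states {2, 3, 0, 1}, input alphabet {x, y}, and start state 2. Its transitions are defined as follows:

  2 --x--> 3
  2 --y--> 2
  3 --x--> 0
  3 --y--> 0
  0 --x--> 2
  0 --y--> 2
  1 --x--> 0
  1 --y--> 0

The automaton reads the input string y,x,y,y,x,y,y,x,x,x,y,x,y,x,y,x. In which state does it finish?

3

start at 2
read 'y': 2 → 2
read 'x': 2 → 3
read 'y': 3 → 0
read 'y': 0 → 2
read 'x': 2 → 3
read 'y': 3 → 0
read 'y': 0 → 2
read 'x': 2 → 3
read 'x': 3 → 0
read 'x': 0 → 2
read 'y': 2 → 2
read 'x': 2 → 3
read 'y': 3 → 0
read 'x': 0 → 2
read 'y': 2 → 2
read 'x': 2 → 3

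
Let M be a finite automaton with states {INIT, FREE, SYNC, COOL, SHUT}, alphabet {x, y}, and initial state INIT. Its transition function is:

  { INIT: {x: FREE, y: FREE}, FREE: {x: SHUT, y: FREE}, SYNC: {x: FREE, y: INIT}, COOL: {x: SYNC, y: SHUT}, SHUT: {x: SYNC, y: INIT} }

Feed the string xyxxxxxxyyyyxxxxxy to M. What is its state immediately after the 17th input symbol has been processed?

SYNC

start at INIT
read 'x': INIT → FREE
read 'y': FREE → FREE
read 'x': FREE → SHUT
read 'x': SHUT → SYNC
read 'x': SYNC → FREE
read 'x': FREE → SHUT
read 'x': SHUT → SYNC
read 'x': SYNC → FREE
read 'y': FREE → FREE
read 'y': FREE → FREE
read 'y': FREE → FREE
read 'y': FREE → FREE
read 'x': FREE → SHUT
read 'x': SHUT → SYNC
read 'x': SYNC → FREE
read 'x': FREE → SHUT
read 'x': SHUT → SYNC
After 17 symbols: SYNC.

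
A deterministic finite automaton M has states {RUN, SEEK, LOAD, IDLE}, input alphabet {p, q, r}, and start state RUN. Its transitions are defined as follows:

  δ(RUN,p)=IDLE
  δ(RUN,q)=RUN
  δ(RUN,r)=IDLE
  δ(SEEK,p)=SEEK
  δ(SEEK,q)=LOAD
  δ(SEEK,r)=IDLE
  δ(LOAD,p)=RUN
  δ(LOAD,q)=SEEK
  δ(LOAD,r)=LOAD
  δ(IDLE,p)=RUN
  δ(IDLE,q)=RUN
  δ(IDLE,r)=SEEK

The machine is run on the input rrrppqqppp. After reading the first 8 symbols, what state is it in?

Trace: RUN -r-> IDLE -r-> SEEK -r-> IDLE -p-> RUN -p-> IDLE -q-> RUN -q-> RUN -p-> IDLE
After 8 symbols: IDLE.

IDLE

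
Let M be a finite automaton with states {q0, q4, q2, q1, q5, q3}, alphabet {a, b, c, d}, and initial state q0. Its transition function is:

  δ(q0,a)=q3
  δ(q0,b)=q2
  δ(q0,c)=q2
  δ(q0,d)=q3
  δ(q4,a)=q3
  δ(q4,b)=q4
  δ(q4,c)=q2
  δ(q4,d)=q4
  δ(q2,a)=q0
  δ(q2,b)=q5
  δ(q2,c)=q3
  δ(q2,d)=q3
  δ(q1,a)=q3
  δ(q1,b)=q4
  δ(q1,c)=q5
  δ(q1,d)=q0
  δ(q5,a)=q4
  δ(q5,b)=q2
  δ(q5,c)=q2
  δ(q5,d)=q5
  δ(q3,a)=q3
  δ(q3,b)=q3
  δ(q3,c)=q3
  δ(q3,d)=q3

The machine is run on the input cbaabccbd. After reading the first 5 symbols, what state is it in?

q3

Trace: q0 -c-> q2 -b-> q5 -a-> q4 -a-> q3 -b-> q3
After 5 symbols: q3.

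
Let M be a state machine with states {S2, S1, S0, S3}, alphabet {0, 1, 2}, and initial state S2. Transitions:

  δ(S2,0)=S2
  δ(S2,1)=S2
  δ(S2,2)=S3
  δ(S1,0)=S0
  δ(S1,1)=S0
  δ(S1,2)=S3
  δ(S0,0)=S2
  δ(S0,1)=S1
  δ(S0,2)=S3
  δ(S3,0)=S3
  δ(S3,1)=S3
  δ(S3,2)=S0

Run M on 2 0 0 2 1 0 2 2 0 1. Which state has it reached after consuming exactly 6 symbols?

S0

start at S2
read '2': S2 → S3
read '0': S3 → S3
read '0': S3 → S3
read '2': S3 → S0
read '1': S0 → S1
read '0': S1 → S0
After 6 symbols: S0.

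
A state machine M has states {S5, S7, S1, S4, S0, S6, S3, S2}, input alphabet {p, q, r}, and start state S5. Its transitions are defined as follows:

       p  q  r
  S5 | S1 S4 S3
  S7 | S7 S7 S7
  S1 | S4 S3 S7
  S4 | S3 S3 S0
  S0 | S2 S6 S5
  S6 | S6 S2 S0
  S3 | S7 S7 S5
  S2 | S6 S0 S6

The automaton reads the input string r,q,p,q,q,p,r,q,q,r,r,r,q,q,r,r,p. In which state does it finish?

S5 → S3 → S7 → S7 → S7 → S7 → S7 → S7 → S7 → S7 → S7 → S7 → S7 → S7 → S7 → S7 → S7 → S7

S7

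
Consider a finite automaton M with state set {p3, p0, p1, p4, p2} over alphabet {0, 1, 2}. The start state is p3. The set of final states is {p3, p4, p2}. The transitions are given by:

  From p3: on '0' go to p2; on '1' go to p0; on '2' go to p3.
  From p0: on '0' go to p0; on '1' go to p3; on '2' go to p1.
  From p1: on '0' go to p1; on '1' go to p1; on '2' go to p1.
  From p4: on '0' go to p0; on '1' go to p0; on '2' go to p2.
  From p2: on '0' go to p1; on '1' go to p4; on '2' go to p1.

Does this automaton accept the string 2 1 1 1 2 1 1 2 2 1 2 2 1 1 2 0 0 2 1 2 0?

No

start at p3
read '2': p3 → p3
read '1': p3 → p0
read '1': p0 → p3
read '1': p3 → p0
read '2': p0 → p1
read '1': p1 → p1
read '1': p1 → p1
read '2': p1 → p1
read '2': p1 → p1
read '1': p1 → p1
read '2': p1 → p1
read '2': p1 → p1
read '1': p1 → p1
read '1': p1 → p1
read '2': p1 → p1
read '0': p1 → p1
read '0': p1 → p1
read '2': p1 → p1
read '1': p1 → p1
read '2': p1 → p1
read '0': p1 → p1
End state p1 is not accepting.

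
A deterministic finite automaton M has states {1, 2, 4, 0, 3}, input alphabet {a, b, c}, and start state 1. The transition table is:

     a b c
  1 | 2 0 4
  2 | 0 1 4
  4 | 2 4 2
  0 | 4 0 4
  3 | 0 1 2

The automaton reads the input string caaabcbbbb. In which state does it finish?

Trace: 1 -c-> 4 -a-> 2 -a-> 0 -a-> 4 -b-> 4 -c-> 2 -b-> 1 -b-> 0 -b-> 0 -b-> 0

0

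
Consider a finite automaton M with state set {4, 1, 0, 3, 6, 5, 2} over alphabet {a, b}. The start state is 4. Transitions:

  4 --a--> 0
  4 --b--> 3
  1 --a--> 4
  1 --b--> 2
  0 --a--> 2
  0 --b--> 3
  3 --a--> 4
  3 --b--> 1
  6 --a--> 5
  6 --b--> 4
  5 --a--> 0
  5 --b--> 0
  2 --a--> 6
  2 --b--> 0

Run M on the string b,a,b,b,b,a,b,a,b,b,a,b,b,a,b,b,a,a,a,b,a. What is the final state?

2

start at 4
read 'b': 4 → 3
read 'a': 3 → 4
read 'b': 4 → 3
read 'b': 3 → 1
read 'b': 1 → 2
read 'a': 2 → 6
read 'b': 6 → 4
read 'a': 4 → 0
read 'b': 0 → 3
read 'b': 3 → 1
read 'a': 1 → 4
read 'b': 4 → 3
read 'b': 3 → 1
read 'a': 1 → 4
read 'b': 4 → 3
read 'b': 3 → 1
read 'a': 1 → 4
read 'a': 4 → 0
read 'a': 0 → 2
read 'b': 2 → 0
read 'a': 0 → 2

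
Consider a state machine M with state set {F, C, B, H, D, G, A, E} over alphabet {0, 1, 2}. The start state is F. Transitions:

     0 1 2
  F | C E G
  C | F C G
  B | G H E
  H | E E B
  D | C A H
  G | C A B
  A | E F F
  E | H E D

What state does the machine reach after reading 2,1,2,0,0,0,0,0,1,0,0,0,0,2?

start at F
read '2': F → G
read '1': G → A
read '2': A → F
read '0': F → C
read '0': C → F
read '0': F → C
read '0': C → F
read '0': F → C
read '1': C → C
read '0': C → F
read '0': F → C
read '0': C → F
read '0': F → C
read '2': C → G

G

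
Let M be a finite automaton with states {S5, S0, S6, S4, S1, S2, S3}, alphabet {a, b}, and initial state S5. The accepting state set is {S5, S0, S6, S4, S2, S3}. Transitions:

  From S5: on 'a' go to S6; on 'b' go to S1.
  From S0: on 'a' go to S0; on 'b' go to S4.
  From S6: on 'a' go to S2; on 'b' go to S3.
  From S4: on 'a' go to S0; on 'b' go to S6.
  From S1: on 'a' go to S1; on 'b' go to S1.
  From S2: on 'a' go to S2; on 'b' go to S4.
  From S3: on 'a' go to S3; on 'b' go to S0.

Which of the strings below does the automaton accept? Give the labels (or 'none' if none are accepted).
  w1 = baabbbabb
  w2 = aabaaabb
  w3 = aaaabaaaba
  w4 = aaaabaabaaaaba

w2, w3, w4

w1:
  start at S5
  read 'b': S5 → S1
  read 'a': S1 → S1
  read 'a': S1 → S1
  read 'b': S1 → S1
  read 'b': S1 → S1
  read 'b': S1 → S1
  read 'a': S1 → S1
  read 'b': S1 → S1
  read 'b': S1 → S1
  end S1, rejected
w2:
  start at S5
  read 'a': S5 → S6
  read 'a': S6 → S2
  read 'b': S2 → S4
  read 'a': S4 → S0
  read 'a': S0 → S0
  read 'a': S0 → S0
  read 'b': S0 → S4
  read 'b': S4 → S6
  end S6, accepted
w3:
  start at S5
  read 'a': S5 → S6
  read 'a': S6 → S2
  read 'a': S2 → S2
  read 'a': S2 → S2
  read 'b': S2 → S4
  read 'a': S4 → S0
  read 'a': S0 → S0
  read 'a': S0 → S0
  read 'b': S0 → S4
  read 'a': S4 → S0
  end S0, accepted
w4:
  start at S5
  read 'a': S5 → S6
  read 'a': S6 → S2
  read 'a': S2 → S2
  read 'a': S2 → S2
  read 'b': S2 → S4
  read 'a': S4 → S0
  read 'a': S0 → S0
  read 'b': S0 → S4
  read 'a': S4 → S0
  read 'a': S0 → S0
  read 'a': S0 → S0
  read 'a': S0 → S0
  read 'b': S0 → S4
  read 'a': S4 → S0
  end S0, accepted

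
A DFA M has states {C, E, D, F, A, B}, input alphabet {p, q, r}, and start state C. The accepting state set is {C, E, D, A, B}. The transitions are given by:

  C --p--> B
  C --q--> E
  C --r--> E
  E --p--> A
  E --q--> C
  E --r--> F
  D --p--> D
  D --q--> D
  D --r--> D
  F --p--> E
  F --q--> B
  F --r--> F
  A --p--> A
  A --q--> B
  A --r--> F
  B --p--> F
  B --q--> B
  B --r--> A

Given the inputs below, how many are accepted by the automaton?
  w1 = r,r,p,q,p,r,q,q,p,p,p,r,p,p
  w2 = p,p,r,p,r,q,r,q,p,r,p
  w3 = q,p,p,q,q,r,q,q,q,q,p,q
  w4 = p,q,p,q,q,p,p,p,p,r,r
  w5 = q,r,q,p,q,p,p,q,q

w1: C → E → F → E → C → B → A → B → B → F → E → A → F → E → A  → end A, accepted
w2: C → B → F → F → E → F → B → A → B → F → F → E  → end E, accepted
w3: C → E → A → A → B → B → A → B → B → B → B → F → B  → end B, accepted
w4: C → B → B → F → B → B → F → E → A → A → F → F  → end F, rejected
w5: C → E → F → B → F → B → F → E → C → E  → end E, accepted

4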